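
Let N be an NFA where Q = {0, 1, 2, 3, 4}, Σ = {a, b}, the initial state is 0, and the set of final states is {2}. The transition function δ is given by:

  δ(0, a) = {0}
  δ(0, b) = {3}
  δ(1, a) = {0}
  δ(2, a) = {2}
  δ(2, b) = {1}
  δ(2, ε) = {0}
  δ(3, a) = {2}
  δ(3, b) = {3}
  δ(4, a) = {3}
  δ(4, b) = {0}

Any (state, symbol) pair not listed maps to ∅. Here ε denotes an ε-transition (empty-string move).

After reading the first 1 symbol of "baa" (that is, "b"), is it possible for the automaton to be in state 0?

No

Start in {0}.
Read 'b': 0→{3}; now {3}.
State 0 is not in {3}.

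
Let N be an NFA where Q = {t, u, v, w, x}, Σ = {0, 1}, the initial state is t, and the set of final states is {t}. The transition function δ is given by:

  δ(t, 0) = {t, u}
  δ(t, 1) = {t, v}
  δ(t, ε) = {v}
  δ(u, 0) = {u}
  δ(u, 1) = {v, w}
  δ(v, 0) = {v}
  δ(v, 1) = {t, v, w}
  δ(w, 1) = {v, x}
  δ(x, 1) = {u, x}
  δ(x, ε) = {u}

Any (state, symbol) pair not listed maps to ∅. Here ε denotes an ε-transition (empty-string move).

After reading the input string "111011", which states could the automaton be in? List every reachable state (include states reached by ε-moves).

Start: ε-closure({t}) = {t, v}.
Read '1': {t, v} → {t, v, w}.
Read '1': {t, v, w} → {t, u, v, w, x}.
Read '1': {t, u, v, w, x} → {t, u, v, w, x}.
Read '0': {t, u, v, w, x} → {t, u, v}.
Read '1': {t, u, v} → {t, v, w}.
Read '1': {t, v, w} → {t, u, v, w, x}.

{t, u, v, w, x}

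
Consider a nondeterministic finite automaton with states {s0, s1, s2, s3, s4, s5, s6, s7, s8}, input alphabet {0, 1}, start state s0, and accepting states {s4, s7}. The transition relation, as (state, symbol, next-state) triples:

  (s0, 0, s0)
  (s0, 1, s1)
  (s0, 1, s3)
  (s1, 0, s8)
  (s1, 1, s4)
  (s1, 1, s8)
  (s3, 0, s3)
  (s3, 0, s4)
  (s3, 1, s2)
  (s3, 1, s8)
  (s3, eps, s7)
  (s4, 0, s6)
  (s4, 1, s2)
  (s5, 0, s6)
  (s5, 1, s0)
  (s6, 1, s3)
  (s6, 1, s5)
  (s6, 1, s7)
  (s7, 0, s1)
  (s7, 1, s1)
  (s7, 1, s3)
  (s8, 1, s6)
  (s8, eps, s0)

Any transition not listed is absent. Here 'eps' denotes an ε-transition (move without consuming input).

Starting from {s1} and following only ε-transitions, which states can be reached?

Begin with {s1}.
No ε-moves leave this set, so the closure equals the set itself.

{s1}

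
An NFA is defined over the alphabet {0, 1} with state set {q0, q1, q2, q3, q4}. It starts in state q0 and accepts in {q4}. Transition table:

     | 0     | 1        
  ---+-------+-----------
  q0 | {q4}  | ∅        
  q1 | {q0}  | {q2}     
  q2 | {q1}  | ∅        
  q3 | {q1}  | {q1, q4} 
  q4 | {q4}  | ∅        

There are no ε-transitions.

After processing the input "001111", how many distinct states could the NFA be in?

Start in {q0}.
Read '0': {q0} → {q4}.
Read '0': {q4} → {q4}.
Read '1': {q4} → ∅.
The set is empty and remains empty for the remaining 3 symbols.
That set has 0 states.

0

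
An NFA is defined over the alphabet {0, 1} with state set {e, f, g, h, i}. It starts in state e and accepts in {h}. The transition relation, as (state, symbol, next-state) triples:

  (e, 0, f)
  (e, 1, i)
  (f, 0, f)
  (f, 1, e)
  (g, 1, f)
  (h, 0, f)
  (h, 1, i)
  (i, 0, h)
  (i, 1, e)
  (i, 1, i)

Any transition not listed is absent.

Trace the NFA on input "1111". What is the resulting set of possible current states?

{e, i}

Start in {e}.
Read '1': e→{i}; now {i}.
Read '1': i→{e, i}; now {e, i}.
Read '1': e→{i}, i→{e, i}; now {e, i}.
Read '1': e→{i}, i→{e, i}; now {e, i}.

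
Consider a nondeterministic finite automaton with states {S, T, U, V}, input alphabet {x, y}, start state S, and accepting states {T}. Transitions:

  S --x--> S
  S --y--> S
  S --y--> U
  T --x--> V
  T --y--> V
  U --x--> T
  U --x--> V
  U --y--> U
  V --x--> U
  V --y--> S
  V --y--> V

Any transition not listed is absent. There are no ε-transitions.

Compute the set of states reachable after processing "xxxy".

{S, U}

Start in {S}.
Read 'x': S→{S}; now {S}.
Read 'x': S→{S}; now {S}.
Read 'x': S→{S}; now {S}.
Read 'y': S→{S, U}; now {S, U}.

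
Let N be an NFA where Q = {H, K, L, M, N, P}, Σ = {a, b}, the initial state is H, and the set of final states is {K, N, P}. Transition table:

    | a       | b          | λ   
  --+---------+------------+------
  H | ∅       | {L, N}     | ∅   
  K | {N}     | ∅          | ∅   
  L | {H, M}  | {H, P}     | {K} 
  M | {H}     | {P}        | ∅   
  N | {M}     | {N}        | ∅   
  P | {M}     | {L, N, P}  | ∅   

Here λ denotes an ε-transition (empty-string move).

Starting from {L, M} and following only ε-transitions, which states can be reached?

Begin with {L, M}.
ε-move L → K; add K.

{K, L, M}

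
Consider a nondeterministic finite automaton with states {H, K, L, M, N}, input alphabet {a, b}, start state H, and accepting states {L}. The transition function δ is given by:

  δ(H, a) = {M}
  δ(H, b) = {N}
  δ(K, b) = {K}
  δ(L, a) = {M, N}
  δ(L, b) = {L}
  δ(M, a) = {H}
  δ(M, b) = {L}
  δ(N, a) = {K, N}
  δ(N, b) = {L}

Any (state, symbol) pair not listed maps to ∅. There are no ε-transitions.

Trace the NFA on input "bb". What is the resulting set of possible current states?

Start in {H}.
Read 'b': H→{N}; now {N}.
Read 'b': N→{L}; now {L}.

{L}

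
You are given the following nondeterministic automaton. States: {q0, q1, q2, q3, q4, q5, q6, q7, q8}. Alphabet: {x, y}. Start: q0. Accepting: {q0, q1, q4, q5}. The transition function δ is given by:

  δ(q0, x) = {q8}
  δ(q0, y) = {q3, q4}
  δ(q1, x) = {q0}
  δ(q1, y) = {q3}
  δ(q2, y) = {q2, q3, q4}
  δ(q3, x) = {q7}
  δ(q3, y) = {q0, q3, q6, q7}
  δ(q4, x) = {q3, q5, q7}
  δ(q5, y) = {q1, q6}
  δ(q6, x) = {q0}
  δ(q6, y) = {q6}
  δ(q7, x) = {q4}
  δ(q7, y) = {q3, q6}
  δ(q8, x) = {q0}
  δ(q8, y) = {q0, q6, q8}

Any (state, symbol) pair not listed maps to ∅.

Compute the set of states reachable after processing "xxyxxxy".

Start in {q0}.
Read 'x': q0→{q8}; now {q8}.
Read 'x': q8→{q0}; now {q0}.
Read 'y': q0→{q3, q4}; now {q3, q4}.
Read 'x': q3→{q7}, q4→{q3, q5, q7}; now {q3, q5, q7}.
Read 'x': q3→{q7}, q5→∅, q7→{q4}; now {q4, q7}.
Read 'x': q4→{q3, q5, q7}, q7→{q4}; now {q3, q4, q5, q7}.
Read 'y': q3→{q0, q3, q6, q7}, q4→∅, q5→{q1, q6}, q7→{q3, q6}; now {q0, q1, q3, q6, q7}.

{q0, q1, q3, q6, q7}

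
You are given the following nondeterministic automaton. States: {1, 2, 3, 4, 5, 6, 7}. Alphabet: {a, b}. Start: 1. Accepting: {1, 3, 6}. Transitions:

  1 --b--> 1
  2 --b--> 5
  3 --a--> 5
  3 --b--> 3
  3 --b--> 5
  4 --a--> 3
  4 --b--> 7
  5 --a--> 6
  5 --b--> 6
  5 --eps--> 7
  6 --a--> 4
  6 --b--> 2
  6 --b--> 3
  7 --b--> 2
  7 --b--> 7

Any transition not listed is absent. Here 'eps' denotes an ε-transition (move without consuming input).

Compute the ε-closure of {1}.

{1}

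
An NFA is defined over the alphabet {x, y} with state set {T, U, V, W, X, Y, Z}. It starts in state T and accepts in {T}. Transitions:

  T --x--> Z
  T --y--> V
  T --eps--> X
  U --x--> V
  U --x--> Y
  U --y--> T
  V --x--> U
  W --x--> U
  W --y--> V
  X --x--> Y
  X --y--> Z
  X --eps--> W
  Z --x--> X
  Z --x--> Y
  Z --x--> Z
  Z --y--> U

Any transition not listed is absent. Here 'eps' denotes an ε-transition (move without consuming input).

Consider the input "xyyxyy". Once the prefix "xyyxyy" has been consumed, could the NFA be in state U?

Start: ε-closure({T}) = {T, W, X}.
Read 'x': T→{Z}, W→{U}, X→{Y}; now {U, Y, Z}.
Read 'y': U→{T}, Y→∅, Z→{U}; union {T, U}; ε-closure = {T, U, W, X}.
Read 'y': T→{V}, U→{T}, W→{V}, X→{Z}; union {T, V, Z}; ε-closure = {T, V, W, X, Z}.
Read 'x': T→{Z}, V→{U}, W→{U}, X→{Y}, Z→{X, Y, Z}; union {U, X, Y, Z}; ε-closure = {U, W, X, Y, Z}.
Read 'y': U→{T}, W→{V}, X→{Z}, Y→∅, Z→{U}; union {T, U, V, Z}; ε-closure = {T, U, V, W, X, Z}.
Read 'y': T→{V}, U→{T}, V→∅, W→{V}, X→{Z}, Z→{U}; union {T, U, V, Z}; ε-closure = {T, U, V, W, X, Z}.
State U is in {T, U, V, W, X, Z}.

Yes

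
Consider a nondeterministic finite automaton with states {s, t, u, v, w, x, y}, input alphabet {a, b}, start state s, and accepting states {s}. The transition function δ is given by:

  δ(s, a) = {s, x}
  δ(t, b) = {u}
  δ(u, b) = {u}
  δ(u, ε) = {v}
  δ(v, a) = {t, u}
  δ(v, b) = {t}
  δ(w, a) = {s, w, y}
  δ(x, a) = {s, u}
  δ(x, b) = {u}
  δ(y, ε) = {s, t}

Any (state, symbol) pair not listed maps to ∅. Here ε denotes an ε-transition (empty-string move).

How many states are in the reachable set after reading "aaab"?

3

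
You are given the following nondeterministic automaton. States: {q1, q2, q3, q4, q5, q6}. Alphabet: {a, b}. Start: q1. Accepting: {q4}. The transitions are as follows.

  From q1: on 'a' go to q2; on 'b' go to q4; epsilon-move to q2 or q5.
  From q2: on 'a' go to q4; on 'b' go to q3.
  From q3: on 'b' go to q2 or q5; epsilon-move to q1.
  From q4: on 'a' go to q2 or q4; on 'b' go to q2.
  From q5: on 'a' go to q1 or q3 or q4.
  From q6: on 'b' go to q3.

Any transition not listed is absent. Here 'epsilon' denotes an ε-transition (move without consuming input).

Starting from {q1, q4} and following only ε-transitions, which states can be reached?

Begin with {q1, q4}.
ε-move q1 → q2; add q2.
ε-move q1 → q5; add q5.

{q1, q2, q4, q5}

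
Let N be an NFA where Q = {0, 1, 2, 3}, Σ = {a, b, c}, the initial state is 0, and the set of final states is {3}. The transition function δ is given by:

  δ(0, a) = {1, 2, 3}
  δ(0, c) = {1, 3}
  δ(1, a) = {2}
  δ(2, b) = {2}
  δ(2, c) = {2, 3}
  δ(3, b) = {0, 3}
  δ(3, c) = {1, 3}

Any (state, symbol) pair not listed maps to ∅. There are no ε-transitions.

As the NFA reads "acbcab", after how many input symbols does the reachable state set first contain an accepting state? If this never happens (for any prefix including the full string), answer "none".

1

Start in {0}.
Read 'a': {0} → {1, 2, 3}.
None of the earlier sets intersect F, but {1, 2, 3} does.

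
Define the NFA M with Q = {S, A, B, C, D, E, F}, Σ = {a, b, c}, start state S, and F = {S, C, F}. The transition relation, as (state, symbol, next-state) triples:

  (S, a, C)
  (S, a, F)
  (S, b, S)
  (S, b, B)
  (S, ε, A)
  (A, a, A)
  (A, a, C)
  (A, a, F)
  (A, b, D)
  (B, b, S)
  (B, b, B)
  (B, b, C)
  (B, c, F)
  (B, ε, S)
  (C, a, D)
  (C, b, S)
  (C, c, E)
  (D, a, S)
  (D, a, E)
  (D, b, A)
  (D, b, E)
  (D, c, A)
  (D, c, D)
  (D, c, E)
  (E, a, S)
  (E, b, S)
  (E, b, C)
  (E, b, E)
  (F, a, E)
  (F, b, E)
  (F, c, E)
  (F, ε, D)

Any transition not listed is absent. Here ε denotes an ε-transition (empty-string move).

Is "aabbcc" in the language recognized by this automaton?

No

Start: ε-closure({S}) = {S, A}.
Read 'a': {S, A} → {A, C, D, F}.
Read 'a': {A, C, D, F} → {S, A, C, D, E, F}.
Read 'b': {S, A, C, D, E, F} → {S, A, B, C, D, E}.
Read 'b': {S, A, B, C, D, E} → {S, A, B, C, D, E}.
Read 'c': {S, A, B, C, D, E} → {A, D, E, F}.
Read 'c': {A, D, E, F} → {A, D, E}.
The final set {A, D, E} contains no accepting state.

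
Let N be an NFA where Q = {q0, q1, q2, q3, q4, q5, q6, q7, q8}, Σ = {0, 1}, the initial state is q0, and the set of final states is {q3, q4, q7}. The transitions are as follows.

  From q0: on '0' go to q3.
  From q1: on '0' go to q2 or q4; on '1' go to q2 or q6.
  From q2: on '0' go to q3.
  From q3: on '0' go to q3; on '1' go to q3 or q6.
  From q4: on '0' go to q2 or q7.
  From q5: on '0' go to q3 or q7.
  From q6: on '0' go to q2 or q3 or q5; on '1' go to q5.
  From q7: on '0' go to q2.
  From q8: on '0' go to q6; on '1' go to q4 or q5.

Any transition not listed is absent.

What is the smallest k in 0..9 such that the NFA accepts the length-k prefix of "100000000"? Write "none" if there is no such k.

Start in {q0}.
Read '1': q0→∅; now ∅.
The set is empty and remains empty for the remaining 8 symbols.
No reachable set along the way intersects F.

none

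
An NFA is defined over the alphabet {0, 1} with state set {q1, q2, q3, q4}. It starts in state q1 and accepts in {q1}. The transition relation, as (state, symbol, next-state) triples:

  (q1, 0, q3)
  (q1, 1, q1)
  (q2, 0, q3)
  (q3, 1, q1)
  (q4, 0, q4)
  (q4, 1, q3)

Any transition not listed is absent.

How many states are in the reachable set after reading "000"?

Start in {q1}.
Read '0': {q1} → {q3}.
Read '0': {q3} → ∅.
The set is empty and remains empty for the remaining 1 symbol.
That set has 0 states.

0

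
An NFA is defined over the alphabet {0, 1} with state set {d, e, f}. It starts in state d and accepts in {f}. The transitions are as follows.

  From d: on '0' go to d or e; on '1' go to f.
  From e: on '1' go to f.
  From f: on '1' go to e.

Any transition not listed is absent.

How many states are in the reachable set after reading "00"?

Start in {d}.
Read '0': d→{d, e}; now {d, e}.
Read '0': d→{d, e}, e→∅; now {d, e}.
That set has 2 states.

2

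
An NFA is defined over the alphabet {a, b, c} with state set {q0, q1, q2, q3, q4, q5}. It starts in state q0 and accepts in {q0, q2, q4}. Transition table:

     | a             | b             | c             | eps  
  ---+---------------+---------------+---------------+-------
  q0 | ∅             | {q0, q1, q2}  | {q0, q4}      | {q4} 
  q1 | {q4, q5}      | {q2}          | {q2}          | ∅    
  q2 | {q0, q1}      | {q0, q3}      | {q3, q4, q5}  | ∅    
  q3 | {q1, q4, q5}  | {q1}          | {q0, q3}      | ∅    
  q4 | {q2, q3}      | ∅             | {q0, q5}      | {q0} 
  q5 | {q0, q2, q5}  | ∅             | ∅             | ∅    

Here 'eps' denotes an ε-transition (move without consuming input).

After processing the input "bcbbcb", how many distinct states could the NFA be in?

Start: ε-closure({q0}) = {q0, q4}.
Read 'b': q0→{q0, q1, q2}, q4→∅; union {q0, q1, q2}; ε-closure = {q0, q1, q2, q4}.
Read 'c': q0→{q0, q4}, q1→{q2}, q2→{q3, q4, q5}, q4→{q0, q5}; now {q0, q2, q3, q4, q5}.
Read 'b': q0→{q0, q1, q2}, q2→{q0, q3}, q3→{q1}, q4→∅, q5→∅; union {q0, q1, q2, q3}; ε-closure = {q0, q1, q2, q3, q4}.
Read 'b': q0→{q0, q1, q2}, q1→{q2}, q2→{q0, q3}, q3→{q1}, q4→∅; union {q0, q1, q2, q3}; ε-closure = {q0, q1, q2, q3, q4}.
Read 'c': q0→{q0, q4}, q1→{q2}, q2→{q3, q4, q5}, q3→{q0, q3}, q4→{q0, q5}; now {q0, q2, q3, q4, q5}.
Read 'b': q0→{q0, q1, q2}, q2→{q0, q3}, q3→{q1}, q4→∅, q5→∅; union {q0, q1, q2, q3}; ε-closure = {q0, q1, q2, q3, q4}.
That set has 5 states.

5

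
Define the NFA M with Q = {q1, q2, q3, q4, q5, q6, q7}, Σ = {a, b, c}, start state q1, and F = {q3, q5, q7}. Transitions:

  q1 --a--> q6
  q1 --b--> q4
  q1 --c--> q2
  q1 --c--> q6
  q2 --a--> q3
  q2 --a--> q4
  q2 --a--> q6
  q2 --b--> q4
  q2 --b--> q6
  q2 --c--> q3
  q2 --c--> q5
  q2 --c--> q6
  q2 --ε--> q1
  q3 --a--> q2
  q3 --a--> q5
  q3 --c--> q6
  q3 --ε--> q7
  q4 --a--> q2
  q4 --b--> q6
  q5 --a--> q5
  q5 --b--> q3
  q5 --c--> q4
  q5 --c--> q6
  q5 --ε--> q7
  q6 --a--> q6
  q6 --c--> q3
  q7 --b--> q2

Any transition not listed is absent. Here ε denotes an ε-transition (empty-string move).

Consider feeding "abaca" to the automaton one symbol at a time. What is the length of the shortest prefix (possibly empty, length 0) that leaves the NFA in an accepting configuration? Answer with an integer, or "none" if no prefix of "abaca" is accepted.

Start in {q1}.
Read 'a': q1→{q6}; now {q6}.
Read 'b': q6→∅; now ∅.
The set is empty and remains empty for the remaining 3 symbols.
No reachable set along the way intersects F.

none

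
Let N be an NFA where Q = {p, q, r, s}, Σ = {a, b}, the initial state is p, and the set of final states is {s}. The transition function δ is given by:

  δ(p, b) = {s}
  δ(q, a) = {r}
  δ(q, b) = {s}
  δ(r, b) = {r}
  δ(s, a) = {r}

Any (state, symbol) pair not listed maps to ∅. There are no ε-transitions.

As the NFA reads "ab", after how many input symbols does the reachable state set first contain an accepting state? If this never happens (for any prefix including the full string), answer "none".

Start in {p}.
Read 'a': p→∅; now ∅.
The set is empty and remains empty for the remaining 1 symbol.
No reachable set along the way intersects F.

none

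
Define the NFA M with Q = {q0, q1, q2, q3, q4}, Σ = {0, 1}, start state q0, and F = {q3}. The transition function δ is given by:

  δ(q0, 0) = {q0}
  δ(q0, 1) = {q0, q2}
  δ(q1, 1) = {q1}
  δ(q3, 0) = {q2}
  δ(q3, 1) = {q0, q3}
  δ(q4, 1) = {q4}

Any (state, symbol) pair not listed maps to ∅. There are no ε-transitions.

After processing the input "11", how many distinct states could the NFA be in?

2

Start in {q0}.
Read '1': q0→{q0, q2}; now {q0, q2}.
Read '1': q0→{q0, q2}, q2→∅; now {q0, q2}.
That set has 2 states.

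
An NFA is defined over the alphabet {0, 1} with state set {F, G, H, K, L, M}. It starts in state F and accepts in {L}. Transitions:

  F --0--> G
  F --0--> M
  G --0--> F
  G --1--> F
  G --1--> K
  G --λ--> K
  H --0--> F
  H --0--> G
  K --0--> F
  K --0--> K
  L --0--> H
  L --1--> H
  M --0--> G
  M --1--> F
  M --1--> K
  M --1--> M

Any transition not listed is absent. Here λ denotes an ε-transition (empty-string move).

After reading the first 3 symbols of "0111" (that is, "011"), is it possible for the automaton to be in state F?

Start in {F}.
Read '0': {F} → {G, K, M}.
Read '1': {G, K, M} → {F, K, M}.
Read '1': {F, K, M} → {F, K, M}.
State F is in {F, K, M}.

Yes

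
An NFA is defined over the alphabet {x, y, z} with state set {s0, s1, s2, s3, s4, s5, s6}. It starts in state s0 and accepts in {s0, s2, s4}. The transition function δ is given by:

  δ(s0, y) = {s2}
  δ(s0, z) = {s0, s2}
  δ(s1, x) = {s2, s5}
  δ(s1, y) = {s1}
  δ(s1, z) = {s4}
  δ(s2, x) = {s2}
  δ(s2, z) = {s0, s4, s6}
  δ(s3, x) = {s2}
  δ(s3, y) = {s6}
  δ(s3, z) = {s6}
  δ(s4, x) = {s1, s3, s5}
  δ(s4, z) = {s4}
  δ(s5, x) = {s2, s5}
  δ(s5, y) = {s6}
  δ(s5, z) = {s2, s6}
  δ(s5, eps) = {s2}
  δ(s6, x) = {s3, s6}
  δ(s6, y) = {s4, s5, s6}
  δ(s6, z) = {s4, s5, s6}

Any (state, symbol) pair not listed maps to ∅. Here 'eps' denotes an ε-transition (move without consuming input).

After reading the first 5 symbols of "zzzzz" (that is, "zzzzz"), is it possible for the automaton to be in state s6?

Start in {s0}.
Read 'z': s0→{s0, s2}; now {s0, s2}.
Read 'z': s0→{s0, s2}, s2→{s0, s4, s6}; now {s0, s2, s4, s6}.
Read 'z': s0→{s0, s2}, s2→{s0, s4, s6}, s4→{s4}, s6→{s4, s5, s6}; now {s0, s2, s4, s5, s6}.
Read 'z': s0→{s0, s2}, s2→{s0, s4, s6}, s4→{s4}, s5→{s2, s6}, s6→{s4, s5, s6}; now {s0, s2, s4, s5, s6}.
Read 'z': s0→{s0, s2}, s2→{s0, s4, s6}, s4→{s4}, s5→{s2, s6}, s6→{s4, s5, s6}; now {s0, s2, s4, s5, s6}.
State s6 is in {s0, s2, s4, s5, s6}.

Yes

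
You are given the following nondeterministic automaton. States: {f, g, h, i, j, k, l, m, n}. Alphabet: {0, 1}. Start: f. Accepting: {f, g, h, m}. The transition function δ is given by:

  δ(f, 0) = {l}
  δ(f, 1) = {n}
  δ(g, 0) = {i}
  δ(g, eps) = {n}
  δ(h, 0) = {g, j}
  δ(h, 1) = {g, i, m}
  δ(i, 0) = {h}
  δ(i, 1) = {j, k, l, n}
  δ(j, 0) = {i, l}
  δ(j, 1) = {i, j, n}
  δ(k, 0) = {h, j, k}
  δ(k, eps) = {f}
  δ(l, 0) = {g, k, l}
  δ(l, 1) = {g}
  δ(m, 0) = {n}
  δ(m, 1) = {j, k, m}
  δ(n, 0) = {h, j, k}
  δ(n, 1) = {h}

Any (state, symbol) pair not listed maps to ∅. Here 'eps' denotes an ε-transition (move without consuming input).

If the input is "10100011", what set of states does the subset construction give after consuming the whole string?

{f, g, h, i, j, k, l, m, n}

Start in {f}.
Read '1': {f} → {n}.
Read '0': {n} → {f, h, j, k}.
Read '1': {f, h, j, k} → {g, i, j, m, n}.
Read '0': {g, i, j, m, n} → {f, h, i, j, k, l, n}.
Read '0': {f, h, i, j, k, l, n} → {f, g, h, i, j, k, l, n}.
Read '0': {f, g, h, i, j, k, l, n} → {f, g, h, i, j, k, l, n}.
Read '1': {f, g, h, i, j, k, l, n} → {f, g, h, i, j, k, l, m, n}.
Read '1': {f, g, h, i, j, k, l, m, n} → {f, g, h, i, j, k, l, m, n}.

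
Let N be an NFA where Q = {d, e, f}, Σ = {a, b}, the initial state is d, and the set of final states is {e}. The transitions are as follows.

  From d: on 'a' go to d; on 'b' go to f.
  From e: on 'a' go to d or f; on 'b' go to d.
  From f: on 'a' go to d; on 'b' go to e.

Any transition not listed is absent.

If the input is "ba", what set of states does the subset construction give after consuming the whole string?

Start in {d}.
Read 'b': d→{f}; now {f}.
Read 'a': f→{d}; now {d}.

{d}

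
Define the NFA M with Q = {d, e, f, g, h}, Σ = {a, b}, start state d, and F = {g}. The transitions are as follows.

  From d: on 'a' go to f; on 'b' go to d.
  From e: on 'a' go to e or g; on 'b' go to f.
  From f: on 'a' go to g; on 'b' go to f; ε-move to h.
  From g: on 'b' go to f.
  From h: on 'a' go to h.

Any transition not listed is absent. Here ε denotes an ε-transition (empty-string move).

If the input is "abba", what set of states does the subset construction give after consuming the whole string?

{g, h}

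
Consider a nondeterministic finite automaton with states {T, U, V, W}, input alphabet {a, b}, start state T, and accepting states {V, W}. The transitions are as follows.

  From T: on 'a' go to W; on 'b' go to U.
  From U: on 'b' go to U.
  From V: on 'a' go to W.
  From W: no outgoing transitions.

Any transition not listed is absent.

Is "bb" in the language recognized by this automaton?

No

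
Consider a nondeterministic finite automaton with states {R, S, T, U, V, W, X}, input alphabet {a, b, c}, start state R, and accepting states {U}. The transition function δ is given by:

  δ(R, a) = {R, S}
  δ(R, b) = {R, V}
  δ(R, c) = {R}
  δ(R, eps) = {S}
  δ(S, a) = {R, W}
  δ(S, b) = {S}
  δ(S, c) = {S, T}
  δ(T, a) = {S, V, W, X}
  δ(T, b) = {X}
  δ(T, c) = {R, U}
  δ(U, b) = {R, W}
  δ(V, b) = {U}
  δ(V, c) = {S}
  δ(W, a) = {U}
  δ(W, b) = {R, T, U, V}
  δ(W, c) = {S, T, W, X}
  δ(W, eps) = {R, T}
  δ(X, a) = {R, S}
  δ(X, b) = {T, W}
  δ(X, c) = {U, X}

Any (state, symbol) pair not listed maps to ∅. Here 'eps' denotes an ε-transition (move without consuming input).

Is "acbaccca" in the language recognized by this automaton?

Yes

Start: ε-closure({R}) = {R, S}.
Read 'a': R→{R, S}, S→{R, W}; union {R, S, W}; ε-closure = {R, S, T, W}.
Read 'c': R→{R}, S→{S, T}, T→{R, U}, W→{S, T, W, X}; now {R, S, T, U, W, X}.
Read 'b': R→{R, V}, S→{S}, T→{X}, U→{R, W}, W→{R, T, U, V}, X→{T, W}; now {R, S, T, U, V, W, X}.
Read 'a': R→{R, S}, S→{R, W}, T→{S, V, W, X}, U→∅, V→∅, W→{U}, X→{R, S}; union {R, S, U, V, W, X}; ε-closure = {R, S, T, U, V, W, X}.
Read 'c': R→{R}, S→{S, T}, T→{R, U}, U→∅, V→{S}, W→{S, T, W, X}, X→{U, X}; now {R, S, T, U, W, X}.
Read 'c': R→{R}, S→{S, T}, T→{R, U}, U→∅, W→{S, T, W, X}, X→{U, X}; now {R, S, T, U, W, X}.
Read 'c': R→{R}, S→{S, T}, T→{R, U}, U→∅, W→{S, T, W, X}, X→{U, X}; now {R, S, T, U, W, X}.
Read 'a': R→{R, S}, S→{R, W}, T→{S, V, W, X}, U→∅, W→{U}, X→{R, S}; union {R, S, U, V, W, X}; ε-closure = {R, S, T, U, V, W, X}.
The final set {R, S, T, U, V, W, X} contains the accepting state U.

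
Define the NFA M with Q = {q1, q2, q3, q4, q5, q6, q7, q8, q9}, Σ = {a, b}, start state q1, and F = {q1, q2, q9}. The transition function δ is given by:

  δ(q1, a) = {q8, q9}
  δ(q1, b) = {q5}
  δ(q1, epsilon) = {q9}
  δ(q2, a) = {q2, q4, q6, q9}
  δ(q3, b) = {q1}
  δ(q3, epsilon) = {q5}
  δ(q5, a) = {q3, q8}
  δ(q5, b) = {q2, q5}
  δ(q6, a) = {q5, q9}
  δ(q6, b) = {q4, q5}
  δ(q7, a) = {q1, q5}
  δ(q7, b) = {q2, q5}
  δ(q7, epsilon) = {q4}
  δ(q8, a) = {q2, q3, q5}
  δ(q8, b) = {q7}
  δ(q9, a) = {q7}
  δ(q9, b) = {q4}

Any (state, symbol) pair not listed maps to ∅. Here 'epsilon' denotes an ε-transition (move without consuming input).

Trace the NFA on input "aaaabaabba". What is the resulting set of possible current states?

Start: ε-closure({q1}) = {q1, q9}.
Read 'a': {q1, q9} → {q4, q7, q8, q9}.
Read 'a': {q4, q7, q8, q9} → {q1, q2, q3, q4, q5, q7, q9}.
Read 'a': {q1, q2, q3, q4, q5, q7, q9} → {q1, q2, q3, q4, q5, q6, q7, q8, q9}.
Read 'a': {q1, q2, q3, q4, q5, q6, q7, q8, q9} → {q1, q2, q3, q4, q5, q6, q7, q8, q9}.
Read 'b': {q1, q2, q3, q4, q5, q6, q7, q8, q9} → {q1, q2, q4, q5, q7, q9}.
Read 'a': {q1, q2, q4, q5, q7, q9} → {q1, q2, q3, q4, q5, q6, q7, q8, q9}.
Read 'a': {q1, q2, q3, q4, q5, q6, q7, q8, q9} → {q1, q2, q3, q4, q5, q6, q7, q8, q9}.
Read 'b': {q1, q2, q3, q4, q5, q6, q7, q8, q9} → {q1, q2, q4, q5, q7, q9}.
Read 'b': {q1, q2, q4, q5, q7, q9} → {q2, q4, q5}.
Read 'a': {q2, q4, q5} → {q2, q3, q4, q5, q6, q8, q9}.

{q2, q3, q4, q5, q6, q8, q9}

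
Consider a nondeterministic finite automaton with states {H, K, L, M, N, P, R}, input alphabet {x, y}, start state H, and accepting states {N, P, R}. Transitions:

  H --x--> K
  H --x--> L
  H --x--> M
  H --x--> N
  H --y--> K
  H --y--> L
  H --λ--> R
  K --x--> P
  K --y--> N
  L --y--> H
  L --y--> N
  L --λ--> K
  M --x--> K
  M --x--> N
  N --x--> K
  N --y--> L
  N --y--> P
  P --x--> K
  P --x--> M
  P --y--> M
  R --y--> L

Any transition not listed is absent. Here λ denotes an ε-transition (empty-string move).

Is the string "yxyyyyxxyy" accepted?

No

Start: ε-closure({H}) = {H, R}.
Read 'y': {H, R} → {K, L}.
Read 'x': {K, L} → {P}.
Read 'y': {P} → {M}.
Read 'y': {M} → ∅.
The set is empty and remains empty for the remaining 6 symbols.
The final set ∅ contains no accepting state.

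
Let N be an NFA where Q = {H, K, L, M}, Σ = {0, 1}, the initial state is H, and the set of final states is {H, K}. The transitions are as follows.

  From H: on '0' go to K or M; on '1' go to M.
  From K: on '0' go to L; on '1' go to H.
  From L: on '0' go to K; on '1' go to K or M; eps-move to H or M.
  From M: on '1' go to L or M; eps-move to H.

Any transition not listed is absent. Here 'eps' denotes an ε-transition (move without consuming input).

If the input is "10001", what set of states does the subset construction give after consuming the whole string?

{H, K, L, M}

Start in {H}.
Read '1': H→{M}; union {M}; ε-closure = {H, M}.
Read '0': H→{K, M}, M→∅; union {K, M}; ε-closure = {H, K, M}.
Read '0': H→{K, M}, K→{L}, M→∅; union {K, L, M}; ε-closure = {H, K, L, M}.
Read '0': H→{K, M}, K→{L}, L→{K}, M→∅; union {K, L, M}; ε-closure = {H, K, L, M}.
Read '1': H→{M}, K→{H}, L→{K, M}, M→{L, M}; now {H, K, L, M}.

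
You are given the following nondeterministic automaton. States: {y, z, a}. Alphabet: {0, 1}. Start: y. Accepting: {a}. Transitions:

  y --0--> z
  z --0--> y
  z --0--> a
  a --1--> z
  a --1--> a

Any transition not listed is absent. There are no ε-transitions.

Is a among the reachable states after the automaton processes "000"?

No

Start in {y}.
Read '0': y→{z}; now {z}.
Read '0': z→{y, a}; now {y, a}.
Read '0': y→{z}, a→∅; now {z}.
State a is not in {z}.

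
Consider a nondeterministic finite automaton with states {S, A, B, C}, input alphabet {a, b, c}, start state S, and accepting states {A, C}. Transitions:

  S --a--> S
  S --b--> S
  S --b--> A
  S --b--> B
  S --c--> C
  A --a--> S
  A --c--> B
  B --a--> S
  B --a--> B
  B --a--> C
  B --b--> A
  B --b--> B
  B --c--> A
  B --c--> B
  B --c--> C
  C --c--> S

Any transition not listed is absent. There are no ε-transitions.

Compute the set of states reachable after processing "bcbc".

Start in {S}.
Read 'b': S→{S, A, B}; now {S, A, B}.
Read 'c': S→{C}, A→{B}, B→{A, B, C}; now {A, B, C}.
Read 'b': A→∅, B→{A, B}, C→∅; now {A, B}.
Read 'c': A→{B}, B→{A, B, C}; now {A, B, C}.

{A, B, C}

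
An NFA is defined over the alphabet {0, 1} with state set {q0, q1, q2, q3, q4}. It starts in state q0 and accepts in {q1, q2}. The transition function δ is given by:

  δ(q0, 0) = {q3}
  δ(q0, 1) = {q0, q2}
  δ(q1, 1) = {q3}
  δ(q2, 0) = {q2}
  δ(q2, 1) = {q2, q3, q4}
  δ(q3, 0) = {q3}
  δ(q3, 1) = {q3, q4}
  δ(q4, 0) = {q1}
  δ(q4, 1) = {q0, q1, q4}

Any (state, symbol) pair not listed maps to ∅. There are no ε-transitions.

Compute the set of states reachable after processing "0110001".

{q3, q4}

Start in {q0}.
Read '0': q0→{q3}; now {q3}.
Read '1': q3→{q3, q4}; now {q3, q4}.
Read '1': q3→{q3, q4}, q4→{q0, q1, q4}; now {q0, q1, q3, q4}.
Read '0': q0→{q3}, q1→∅, q3→{q3}, q4→{q1}; now {q1, q3}.
Read '0': q1→∅, q3→{q3}; now {q3}.
Read '0': q3→{q3}; now {q3}.
Read '1': q3→{q3, q4}; now {q3, q4}.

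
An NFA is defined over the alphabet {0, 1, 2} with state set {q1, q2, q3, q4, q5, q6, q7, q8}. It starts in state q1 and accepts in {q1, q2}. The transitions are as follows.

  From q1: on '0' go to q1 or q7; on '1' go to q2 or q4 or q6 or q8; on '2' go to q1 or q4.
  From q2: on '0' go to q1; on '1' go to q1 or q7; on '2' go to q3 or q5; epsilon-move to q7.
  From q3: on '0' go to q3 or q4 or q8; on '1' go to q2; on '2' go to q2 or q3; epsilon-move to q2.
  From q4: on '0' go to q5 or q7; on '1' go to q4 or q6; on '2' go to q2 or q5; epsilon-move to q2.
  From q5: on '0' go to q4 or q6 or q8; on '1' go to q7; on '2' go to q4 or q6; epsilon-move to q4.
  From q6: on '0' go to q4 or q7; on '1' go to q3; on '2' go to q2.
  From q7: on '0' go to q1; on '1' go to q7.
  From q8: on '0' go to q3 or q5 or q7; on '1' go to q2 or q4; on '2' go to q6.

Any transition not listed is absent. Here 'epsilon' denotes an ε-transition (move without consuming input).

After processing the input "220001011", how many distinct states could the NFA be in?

Start in {q1}.
Read '2': q1→{q1, q4}; union {q1, q4}; ε-closure = {q1, q2, q4, q7}.
Read '2': q1→{q1, q4}, q2→{q3, q5}, q4→{q2, q5}, q7→∅; union {q1, q2, q3, q4, q5}; ε-closure = {q1, q2, q3, q4, q5, q7}.
Read '0': q1→{q1, q7}, q2→{q1}, q3→{q3, q4, q8}, q4→{q5, q7}, q5→{q4, q6, q8}, q7→{q1}; union {q1, q3, q4, q5, q6, q7, q8}; ε-closure = {q1, q2, q3, q4, q5, q6, q7, q8}.
Read '0': q1→{q1, q7}, q2→{q1}, q3→{q3, q4, q8}, q4→{q5, q7}, q5→{q4, q6, q8}, q6→{q4, q7}, q7→{q1}, q8→{q3, q5, q7}; union {q1, q3, q4, q5, q6, q7, q8}; ε-closure = {q1, q2, q3, q4, q5, q6, q7, q8}.
Read '0': q1→{q1, q7}, q2→{q1}, q3→{q3, q4, q8}, q4→{q5, q7}, q5→{q4, q6, q8}, q6→{q4, q7}, q7→{q1}, q8→{q3, q5, q7}; union {q1, q3, q4, q5, q6, q7, q8}; ε-closure = {q1, q2, q3, q4, q5, q6, q7, q8}.
Read '1': q1→{q2, q4, q6, q8}, q2→{q1, q7}, q3→{q2}, q4→{q4, q6}, q5→{q7}, q6→{q3}, q7→{q7}, q8→{q2, q4}; now {q1, q2, q3, q4, q6, q7, q8}.
Read '0': q1→{q1, q7}, q2→{q1}, q3→{q3, q4, q8}, q4→{q5, q7}, q6→{q4, q7}, q7→{q1}, q8→{q3, q5, q7}; union {q1, q3, q4, q5, q7, q8}; ε-closure = {q1, q2, q3, q4, q5, q7, q8}.
Read '1': q1→{q2, q4, q6, q8}, q2→{q1, q7}, q3→{q2}, q4→{q4, q6}, q5→{q7}, q7→{q7}, q8→{q2, q4}; now {q1, q2, q4, q6, q7, q8}.
Read '1': q1→{q2, q4, q6, q8}, q2→{q1, q7}, q4→{q4, q6}, q6→{q3}, q7→{q7}, q8→{q2, q4}; now {q1, q2, q3, q4, q6, q7, q8}.
That set has 7 states.

7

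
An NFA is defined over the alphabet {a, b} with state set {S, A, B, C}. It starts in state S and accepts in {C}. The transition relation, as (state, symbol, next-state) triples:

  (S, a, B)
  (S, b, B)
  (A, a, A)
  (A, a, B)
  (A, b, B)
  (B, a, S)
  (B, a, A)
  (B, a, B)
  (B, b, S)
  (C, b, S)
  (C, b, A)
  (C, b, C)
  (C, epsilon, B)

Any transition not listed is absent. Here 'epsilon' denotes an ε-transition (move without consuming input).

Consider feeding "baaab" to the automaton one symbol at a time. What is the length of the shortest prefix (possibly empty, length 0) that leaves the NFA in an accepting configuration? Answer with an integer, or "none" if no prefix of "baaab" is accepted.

none

Start in {S}.
Read 'b': {S} → {B}.
Read 'a': {B} → {S, A, B}.
Read 'a': {S, A, B} → {S, A, B}.
Read 'a': {S, A, B} → {S, A, B}.
Read 'b': {S, A, B} → {S, B}.
No reachable set along the way intersects F.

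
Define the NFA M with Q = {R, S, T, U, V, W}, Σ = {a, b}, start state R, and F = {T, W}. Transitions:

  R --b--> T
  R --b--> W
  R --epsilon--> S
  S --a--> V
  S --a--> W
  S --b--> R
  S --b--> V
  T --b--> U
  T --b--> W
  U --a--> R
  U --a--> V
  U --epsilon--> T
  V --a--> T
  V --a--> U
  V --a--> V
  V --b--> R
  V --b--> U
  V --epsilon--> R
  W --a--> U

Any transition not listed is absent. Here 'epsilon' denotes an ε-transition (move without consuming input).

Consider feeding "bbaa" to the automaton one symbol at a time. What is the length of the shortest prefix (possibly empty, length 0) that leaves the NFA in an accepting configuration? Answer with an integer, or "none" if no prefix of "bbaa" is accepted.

Start: ε-closure({R}) = {R, S}.
Read 'b': R→{T, W}, S→{R, V}; union {R, T, V, W}; ε-closure = {R, S, T, V, W}.
None of the earlier sets intersect F, but {R, S, T, V, W} does.

1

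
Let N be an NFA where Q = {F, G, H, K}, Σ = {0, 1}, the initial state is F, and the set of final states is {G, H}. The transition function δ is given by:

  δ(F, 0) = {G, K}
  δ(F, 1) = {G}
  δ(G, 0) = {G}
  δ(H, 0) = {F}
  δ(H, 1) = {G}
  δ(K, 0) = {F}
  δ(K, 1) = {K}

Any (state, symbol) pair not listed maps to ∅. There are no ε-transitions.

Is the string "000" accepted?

Yes

Start in {F}.
Read '0': F→{G, K}; now {G, K}.
Read '0': G→{G}, K→{F}; now {F, G}.
Read '0': F→{G, K}, G→{G}; now {G, K}.
The final set {G, K} contains the accepting state G.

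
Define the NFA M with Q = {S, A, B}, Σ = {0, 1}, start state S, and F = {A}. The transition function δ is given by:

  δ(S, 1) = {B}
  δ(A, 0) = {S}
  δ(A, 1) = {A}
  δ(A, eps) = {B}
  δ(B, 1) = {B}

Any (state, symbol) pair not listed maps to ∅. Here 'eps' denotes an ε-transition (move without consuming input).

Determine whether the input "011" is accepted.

No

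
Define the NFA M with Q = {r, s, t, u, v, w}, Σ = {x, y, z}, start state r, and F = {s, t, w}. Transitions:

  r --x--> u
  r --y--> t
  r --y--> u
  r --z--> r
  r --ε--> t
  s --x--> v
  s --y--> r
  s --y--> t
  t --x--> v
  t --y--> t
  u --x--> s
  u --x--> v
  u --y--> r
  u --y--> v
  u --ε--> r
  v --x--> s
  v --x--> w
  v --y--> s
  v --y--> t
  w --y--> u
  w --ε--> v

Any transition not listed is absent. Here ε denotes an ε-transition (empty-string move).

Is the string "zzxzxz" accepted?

Yes

Start: ε-closure({r}) = {r, t}.
Read 'z': {r, t} → {r, t}.
Read 'z': {r, t} → {r, t}.
Read 'x': {r, t} → {r, t, u, v}.
Read 'z': {r, t, u, v} → {r, t}.
Read 'x': {r, t} → {r, t, u, v}.
Read 'z': {r, t, u, v} → {r, t}.
The final set {r, t} contains the accepting state t.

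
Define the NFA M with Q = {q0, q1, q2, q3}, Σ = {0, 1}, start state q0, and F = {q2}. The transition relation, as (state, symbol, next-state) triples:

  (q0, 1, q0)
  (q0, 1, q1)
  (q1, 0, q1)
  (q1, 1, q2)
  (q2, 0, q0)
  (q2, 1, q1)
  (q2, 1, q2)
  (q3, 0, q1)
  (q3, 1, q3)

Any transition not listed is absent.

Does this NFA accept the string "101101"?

Start in {q0}.
Read '1': q0→{q0, q1}; now {q0, q1}.
Read '0': q0→∅, q1→{q1}; now {q1}.
Read '1': q1→{q2}; now {q2}.
Read '1': q2→{q1, q2}; now {q1, q2}.
Read '0': q1→{q1}, q2→{q0}; now {q0, q1}.
Read '1': q0→{q0, q1}, q1→{q2}; now {q0, q1, q2}.
The final set {q0, q1, q2} contains the accepting state q2.

Yes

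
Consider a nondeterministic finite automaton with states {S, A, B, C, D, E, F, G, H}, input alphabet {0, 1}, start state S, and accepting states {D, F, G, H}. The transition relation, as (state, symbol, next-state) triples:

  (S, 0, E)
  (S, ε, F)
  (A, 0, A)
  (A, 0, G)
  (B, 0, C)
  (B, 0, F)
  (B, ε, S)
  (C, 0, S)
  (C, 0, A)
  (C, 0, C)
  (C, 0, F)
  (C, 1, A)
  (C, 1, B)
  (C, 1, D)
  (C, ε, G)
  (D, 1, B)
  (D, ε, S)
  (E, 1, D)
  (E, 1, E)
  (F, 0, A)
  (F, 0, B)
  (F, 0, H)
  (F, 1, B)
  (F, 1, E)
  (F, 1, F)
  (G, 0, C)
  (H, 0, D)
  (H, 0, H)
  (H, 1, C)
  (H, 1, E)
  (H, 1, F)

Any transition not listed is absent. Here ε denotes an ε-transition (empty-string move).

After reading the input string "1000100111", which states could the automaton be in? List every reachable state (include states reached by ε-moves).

{S, B, D, E, F}

Start: ε-closure({S}) = {S, F}.
Read '1': {S, F} → {S, B, E, F}.
Read '0': {S, B, E, F} → {S, A, B, C, E, F, G, H}.
Read '0': {S, A, B, C, E, F, G, H} → {S, A, B, C, D, E, F, G, H}.
Read '0': {S, A, B, C, D, E, F, G, H} → {S, A, B, C, D, E, F, G, H}.
Read '1': {S, A, B, C, D, E, F, G, H} → {S, A, B, C, D, E, F, G}.
Read '0': {S, A, B, C, D, E, F, G} → {S, A, B, C, E, F, G, H}.
Read '0': {S, A, B, C, E, F, G, H} → {S, A, B, C, D, E, F, G, H}.
Read '1': {S, A, B, C, D, E, F, G, H} → {S, A, B, C, D, E, F, G}.
Read '1': {S, A, B, C, D, E, F, G} → {S, A, B, D, E, F}.
Read '1': {S, A, B, D, E, F} → {S, B, D, E, F}.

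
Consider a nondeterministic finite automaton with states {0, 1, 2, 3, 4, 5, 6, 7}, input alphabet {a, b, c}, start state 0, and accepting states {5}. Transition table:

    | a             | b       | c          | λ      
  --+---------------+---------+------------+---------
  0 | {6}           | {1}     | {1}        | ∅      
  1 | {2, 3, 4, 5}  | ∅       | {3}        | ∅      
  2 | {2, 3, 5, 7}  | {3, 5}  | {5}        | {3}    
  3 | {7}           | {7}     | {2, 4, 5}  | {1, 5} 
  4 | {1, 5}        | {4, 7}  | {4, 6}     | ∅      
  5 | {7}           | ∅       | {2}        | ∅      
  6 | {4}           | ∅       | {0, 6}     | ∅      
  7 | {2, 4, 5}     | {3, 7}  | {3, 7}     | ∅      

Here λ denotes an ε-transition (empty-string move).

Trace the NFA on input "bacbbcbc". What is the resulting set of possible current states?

{1, 2, 3, 4, 5, 6, 7}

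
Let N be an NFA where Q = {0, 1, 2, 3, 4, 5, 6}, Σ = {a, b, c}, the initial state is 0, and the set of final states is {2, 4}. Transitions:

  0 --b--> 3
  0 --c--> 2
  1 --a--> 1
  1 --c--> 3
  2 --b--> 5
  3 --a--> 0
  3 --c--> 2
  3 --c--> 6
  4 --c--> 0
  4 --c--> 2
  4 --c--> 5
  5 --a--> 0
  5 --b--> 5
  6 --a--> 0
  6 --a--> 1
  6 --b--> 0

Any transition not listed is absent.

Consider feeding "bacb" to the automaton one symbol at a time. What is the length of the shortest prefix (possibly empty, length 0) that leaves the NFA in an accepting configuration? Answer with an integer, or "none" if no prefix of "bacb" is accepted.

3

Start in {0}.
Read 'b': {0} → {3}.
Read 'a': {3} → {0}.
Read 'c': {0} → {2}.
None of the earlier sets intersect F, but {2} does.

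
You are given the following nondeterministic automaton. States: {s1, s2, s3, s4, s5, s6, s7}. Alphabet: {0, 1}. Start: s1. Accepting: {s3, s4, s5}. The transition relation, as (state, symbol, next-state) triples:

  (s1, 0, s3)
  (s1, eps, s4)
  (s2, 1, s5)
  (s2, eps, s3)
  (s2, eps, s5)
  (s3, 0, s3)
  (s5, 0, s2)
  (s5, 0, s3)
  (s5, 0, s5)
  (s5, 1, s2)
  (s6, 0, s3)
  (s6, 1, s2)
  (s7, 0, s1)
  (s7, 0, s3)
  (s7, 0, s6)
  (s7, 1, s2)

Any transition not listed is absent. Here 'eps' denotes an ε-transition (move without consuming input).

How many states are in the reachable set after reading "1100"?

0

Start: ε-closure({s1}) = {s1, s4}.
Read '1': {s1, s4} → ∅.
The set is empty and remains empty for the remaining 3 symbols.
That set has 0 states.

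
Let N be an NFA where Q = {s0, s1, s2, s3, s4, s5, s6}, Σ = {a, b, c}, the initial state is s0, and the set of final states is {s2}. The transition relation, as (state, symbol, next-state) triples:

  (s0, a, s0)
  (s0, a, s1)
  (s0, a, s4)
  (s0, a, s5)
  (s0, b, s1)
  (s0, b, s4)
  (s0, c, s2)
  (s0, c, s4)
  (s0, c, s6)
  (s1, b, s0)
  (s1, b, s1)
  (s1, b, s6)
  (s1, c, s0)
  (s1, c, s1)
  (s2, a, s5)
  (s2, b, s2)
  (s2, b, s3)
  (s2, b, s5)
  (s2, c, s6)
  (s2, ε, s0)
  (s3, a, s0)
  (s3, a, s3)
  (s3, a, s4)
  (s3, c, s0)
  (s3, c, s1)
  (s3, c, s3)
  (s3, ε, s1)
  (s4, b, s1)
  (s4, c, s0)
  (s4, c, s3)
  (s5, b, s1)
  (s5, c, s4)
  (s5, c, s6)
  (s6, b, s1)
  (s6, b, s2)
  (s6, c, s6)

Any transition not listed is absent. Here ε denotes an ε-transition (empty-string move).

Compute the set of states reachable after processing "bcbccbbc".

Start in {s0}.
Read 'b': s0→{s1, s4}; now {s1, s4}.
Read 'c': s1→{s0, s1}, s4→{s0, s3}; now {s0, s1, s3}.
Read 'b': s0→{s1, s4}, s1→{s0, s1, s6}, s3→∅; now {s0, s1, s4, s6}.
Read 'c': s0→{s2, s4, s6}, s1→{s0, s1}, s4→{s0, s3}, s6→{s6}; now {s0, s1, s2, s3, s4, s6}.
Read 'c': s0→{s2, s4, s6}, s1→{s0, s1}, s2→{s6}, s3→{s0, s1, s3}, s4→{s0, s3}, s6→{s6}; now {s0, s1, s2, s3, s4, s6}.
Read 'b': s0→{s1, s4}, s1→{s0, s1, s6}, s2→{s2, s3, s5}, s3→∅, s4→{s1}, s6→{s1, s2}; now {s0, s1, s2, s3, s4, s5, s6}.
Read 'b': s0→{s1, s4}, s1→{s0, s1, s6}, s2→{s2, s3, s5}, s3→∅, s4→{s1}, s5→{s1}, s6→{s1, s2}; now {s0, s1, s2, s3, s4, s5, s6}.
Read 'c': s0→{s2, s4, s6}, s1→{s0, s1}, s2→{s6}, s3→{s0, s1, s3}, s4→{s0, s3}, s5→{s4, s6}, s6→{s6}; now {s0, s1, s2, s3, s4, s6}.

{s0, s1, s2, s3, s4, s6}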